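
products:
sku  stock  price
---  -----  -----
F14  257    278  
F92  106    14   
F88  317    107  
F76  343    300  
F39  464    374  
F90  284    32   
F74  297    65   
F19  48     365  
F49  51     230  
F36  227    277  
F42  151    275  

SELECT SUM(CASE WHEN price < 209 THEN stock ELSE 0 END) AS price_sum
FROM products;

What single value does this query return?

sku=F14: ✗
sku=F92: ✓ → 106
sku=F88: ✓ → 317
sku=F76: ✗
sku=F39: ✗
sku=F90: ✓ → 284
sku=F74: ✓ → 297
sku=F19: ✗
sku=F49: ✗
sku=F36: ✗
sku=F42: ✗
price_sum = 106 + 317 + 284 + 297 = 1004

1004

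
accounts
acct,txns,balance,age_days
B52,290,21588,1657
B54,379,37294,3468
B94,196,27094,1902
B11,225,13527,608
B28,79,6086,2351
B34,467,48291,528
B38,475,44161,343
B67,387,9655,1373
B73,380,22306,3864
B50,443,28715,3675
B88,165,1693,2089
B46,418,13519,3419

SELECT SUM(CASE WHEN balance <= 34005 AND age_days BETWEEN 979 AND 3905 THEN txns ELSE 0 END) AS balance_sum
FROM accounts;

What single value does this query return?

2358

acct=B52: ✓ → 290
acct=B54: ✗
acct=B94: ✓ → 196
acct=B11: ✗
acct=B28: ✓ → 79
acct=B34: ✗
acct=B38: ✗
acct=B67: ✓ → 387
acct=B73: ✓ → 380
acct=B50: ✓ → 443
acct=B88: ✓ → 165
acct=B46: ✓ → 418
balance_sum = 290 + 196 + 79 + 387 + 380 + 443 + 165 + 418 = 2358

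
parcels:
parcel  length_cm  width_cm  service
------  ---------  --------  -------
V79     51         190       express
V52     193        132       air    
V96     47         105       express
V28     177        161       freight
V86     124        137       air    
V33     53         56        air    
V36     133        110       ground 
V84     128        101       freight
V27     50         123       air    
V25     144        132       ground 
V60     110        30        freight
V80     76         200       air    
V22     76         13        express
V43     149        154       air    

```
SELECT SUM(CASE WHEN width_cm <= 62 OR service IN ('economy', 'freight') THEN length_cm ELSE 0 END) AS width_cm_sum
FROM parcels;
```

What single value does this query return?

parcel=V79: ✗
parcel=V52: ✗
parcel=V96: ✗
parcel=V28: ✓ → 177
parcel=V86: ✗
parcel=V33: ✓ → 53
parcel=V36: ✗
parcel=V84: ✓ → 128
parcel=V27: ✗
parcel=V25: ✗
parcel=V60: ✓ → 110
parcel=V80: ✗
parcel=V22: ✓ → 76
parcel=V43: ✗
width_cm_sum = 177 + 53 + 128 + 110 + 76 = 544

544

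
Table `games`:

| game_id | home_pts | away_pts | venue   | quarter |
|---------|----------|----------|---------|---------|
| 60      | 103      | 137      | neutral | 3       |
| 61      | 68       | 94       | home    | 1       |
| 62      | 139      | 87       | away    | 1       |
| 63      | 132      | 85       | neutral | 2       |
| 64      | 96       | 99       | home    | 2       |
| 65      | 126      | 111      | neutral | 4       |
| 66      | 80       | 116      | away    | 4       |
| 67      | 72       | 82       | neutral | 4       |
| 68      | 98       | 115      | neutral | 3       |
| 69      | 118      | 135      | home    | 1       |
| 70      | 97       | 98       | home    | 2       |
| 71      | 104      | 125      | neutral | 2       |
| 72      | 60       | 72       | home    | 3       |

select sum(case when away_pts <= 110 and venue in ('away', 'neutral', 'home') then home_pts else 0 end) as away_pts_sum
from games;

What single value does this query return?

664

game_id=60: ✗
game_id=61: ✓ → 68
game_id=62: ✓ → 139
game_id=63: ✓ → 132
game_id=64: ✓ → 96
game_id=65: ✗
game_id=66: ✗
game_id=67: ✓ → 72
game_id=68: ✗
game_id=69: ✗
game_id=70: ✓ → 97
game_id=71: ✗
game_id=72: ✓ → 60
away_pts_sum = 68 + 139 + 132 + 96 + 72 + 97 + 60 = 664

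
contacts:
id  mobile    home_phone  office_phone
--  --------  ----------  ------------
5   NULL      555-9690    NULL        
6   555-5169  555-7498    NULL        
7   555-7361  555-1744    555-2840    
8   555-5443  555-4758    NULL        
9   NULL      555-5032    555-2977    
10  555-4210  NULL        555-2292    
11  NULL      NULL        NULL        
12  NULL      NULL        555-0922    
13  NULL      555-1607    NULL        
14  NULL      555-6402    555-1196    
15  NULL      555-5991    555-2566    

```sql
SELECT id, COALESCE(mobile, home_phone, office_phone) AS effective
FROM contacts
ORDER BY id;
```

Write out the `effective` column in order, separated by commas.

id=5: mobile=NULL, home_phone=555-9690 → 555-9690
id=6: mobile=555-5169 → 555-5169
id=7: mobile=555-7361 → 555-7361
id=8: mobile=555-5443 → 555-5443
id=9: mobile=NULL, home_phone=555-5032 → 555-5032
id=10: mobile=555-4210 → 555-4210
id=11: mobile=NULL, home_phone=NULL, office_phone=NULL (all NULL) → NULL
id=12: mobile=NULL, home_phone=NULL, office_phone=555-0922 → 555-0922
id=13: mobile=NULL, home_phone=555-1607 → 555-1607
id=14: mobile=NULL, home_phone=555-6402 → 555-6402
id=15: mobile=NULL, home_phone=555-5991 → 555-5991

555-9690, 555-5169, 555-7361, 555-5443, 555-5032, 555-4210, NULL, 555-0922, 555-1607, 555-6402, 555-5991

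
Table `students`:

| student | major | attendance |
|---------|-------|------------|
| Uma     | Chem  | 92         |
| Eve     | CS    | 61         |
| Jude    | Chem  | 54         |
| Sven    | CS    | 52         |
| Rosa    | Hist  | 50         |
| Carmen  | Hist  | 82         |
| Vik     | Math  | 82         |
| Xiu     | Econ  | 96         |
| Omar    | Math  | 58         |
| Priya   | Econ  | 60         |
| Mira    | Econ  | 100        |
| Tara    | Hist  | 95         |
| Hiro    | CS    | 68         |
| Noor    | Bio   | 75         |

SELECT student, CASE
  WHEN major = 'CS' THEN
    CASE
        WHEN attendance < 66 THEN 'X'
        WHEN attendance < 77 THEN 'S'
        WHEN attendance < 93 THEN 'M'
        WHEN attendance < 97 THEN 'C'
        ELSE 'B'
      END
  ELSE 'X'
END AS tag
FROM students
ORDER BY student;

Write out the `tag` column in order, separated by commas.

X, X, S, X, X, X, X, X, X, X, X, X, X, X

student=Carmen: major='Hist' → outer ELSE → X
student=Eve: major='CS' → inner[attendance < 66] → X
student=Hiro: major='CS' → inner[attendance < 77] → S
student=Jude: major='Chem' → outer ELSE → X
student=Mira: major='Econ' → outer ELSE → X
student=Noor: major='Bio' → outer ELSE → X
student=Omar: major='Math' → outer ELSE → X
student=Priya: major='Econ' → outer ELSE → X
student=Rosa: major='Hist' → outer ELSE → X
student=Sven: major='CS' → inner[attendance < 66] → X
student=Tara: major='Hist' → outer ELSE → X
student=Uma: major='Chem' → outer ELSE → X
student=Vik: major='Math' → outer ELSE → X
student=Xiu: major='Econ' → outer ELSE → X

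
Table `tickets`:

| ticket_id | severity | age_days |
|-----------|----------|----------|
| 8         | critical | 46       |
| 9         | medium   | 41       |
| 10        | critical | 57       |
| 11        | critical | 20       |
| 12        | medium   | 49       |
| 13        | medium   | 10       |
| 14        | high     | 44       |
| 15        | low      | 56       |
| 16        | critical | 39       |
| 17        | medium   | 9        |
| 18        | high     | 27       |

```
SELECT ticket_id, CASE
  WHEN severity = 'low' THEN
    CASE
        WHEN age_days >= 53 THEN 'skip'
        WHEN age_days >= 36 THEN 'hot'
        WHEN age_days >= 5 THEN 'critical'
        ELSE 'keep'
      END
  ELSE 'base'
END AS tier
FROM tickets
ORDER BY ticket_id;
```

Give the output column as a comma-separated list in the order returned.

base, base, base, base, base, base, base, skip, base, base, base

ticket_id=8: severity='critical' → outer ELSE → base
ticket_id=9: severity='medium' → outer ELSE → base
ticket_id=10: severity='critical' → outer ELSE → base
ticket_id=11: severity='critical' → outer ELSE → base
ticket_id=12: severity='medium' → outer ELSE → base
ticket_id=13: severity='medium' → outer ELSE → base
ticket_id=14: severity='high' → outer ELSE → base
ticket_id=15: severity='low' → inner[age_days >= 53] → skip
ticket_id=16: severity='critical' → outer ELSE → base
ticket_id=17: severity='medium' → outer ELSE → base
ticket_id=18: severity='high' → outer ELSE → base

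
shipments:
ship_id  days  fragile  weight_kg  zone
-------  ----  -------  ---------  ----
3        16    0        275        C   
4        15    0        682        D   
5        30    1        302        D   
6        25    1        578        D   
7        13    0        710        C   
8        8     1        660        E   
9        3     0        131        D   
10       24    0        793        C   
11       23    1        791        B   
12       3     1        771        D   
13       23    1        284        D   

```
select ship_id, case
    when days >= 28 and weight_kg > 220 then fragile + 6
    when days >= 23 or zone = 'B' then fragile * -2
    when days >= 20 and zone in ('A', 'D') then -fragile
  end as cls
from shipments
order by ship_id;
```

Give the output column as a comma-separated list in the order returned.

ship_id=3: (no match → NULL) → NULL
ship_id=4: (no match → NULL) → NULL
ship_id=5: days >= 28 and weight_kg > 220 → 7
ship_id=6: days >= 23 or zone = 'B' → -2
ship_id=7: (no match → NULL) → NULL
ship_id=8: (no match → NULL) → NULL
ship_id=9: (no match → NULL) → NULL
ship_id=10: days >= 23 or zone = 'B' → 0
ship_id=11: days >= 23 or zone = 'B' → -2
ship_id=12: (no match → NULL) → NULL
ship_id=13: days >= 23 or zone = 'B' → -2

NULL, NULL, 7, -2, NULL, NULL, NULL, 0, -2, NULL, -2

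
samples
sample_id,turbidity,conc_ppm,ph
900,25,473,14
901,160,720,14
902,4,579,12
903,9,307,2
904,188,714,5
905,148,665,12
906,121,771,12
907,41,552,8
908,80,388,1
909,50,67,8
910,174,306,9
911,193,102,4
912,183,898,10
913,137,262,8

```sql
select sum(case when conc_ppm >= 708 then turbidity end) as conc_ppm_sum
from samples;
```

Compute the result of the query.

sample_id=900: ✗
sample_id=901: ✓ → 160
sample_id=902: ✗
sample_id=903: ✗
sample_id=904: ✓ → 188
sample_id=905: ✗
sample_id=906: ✓ → 121
sample_id=907: ✗
sample_id=908: ✗
sample_id=909: ✗
sample_id=910: ✗
sample_id=911: ✗
sample_id=912: ✓ → 183
sample_id=913: ✗
conc_ppm_sum = 160 + 188 + 121 + 183 = 652

652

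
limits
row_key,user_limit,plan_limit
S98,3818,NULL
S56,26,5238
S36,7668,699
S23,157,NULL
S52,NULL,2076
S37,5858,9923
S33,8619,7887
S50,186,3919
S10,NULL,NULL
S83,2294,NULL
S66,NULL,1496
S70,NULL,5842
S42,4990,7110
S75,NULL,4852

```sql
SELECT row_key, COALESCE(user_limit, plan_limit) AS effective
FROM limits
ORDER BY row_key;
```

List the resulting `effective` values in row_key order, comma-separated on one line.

row_key=S10: user_limit=NULL, plan_limit=NULL (all NULL) → NULL
row_key=S23: user_limit=157 → 157
row_key=S33: user_limit=8619 → 8619
row_key=S36: user_limit=7668 → 7668
row_key=S37: user_limit=5858 → 5858
row_key=S42: user_limit=4990 → 4990
row_key=S50: user_limit=186 → 186
row_key=S52: user_limit=NULL, plan_limit=2076 → 2076
row_key=S56: user_limit=26 → 26
row_key=S66: user_limit=NULL, plan_limit=1496 → 1496
row_key=S70: user_limit=NULL, plan_limit=5842 → 5842
row_key=S75: user_limit=NULL, plan_limit=4852 → 4852
row_key=S83: user_limit=2294 → 2294
row_key=S98: user_limit=3818 → 3818

NULL, 157, 8619, 7668, 5858, 4990, 186, 2076, 26, 1496, 5842, 4852, 2294, 3818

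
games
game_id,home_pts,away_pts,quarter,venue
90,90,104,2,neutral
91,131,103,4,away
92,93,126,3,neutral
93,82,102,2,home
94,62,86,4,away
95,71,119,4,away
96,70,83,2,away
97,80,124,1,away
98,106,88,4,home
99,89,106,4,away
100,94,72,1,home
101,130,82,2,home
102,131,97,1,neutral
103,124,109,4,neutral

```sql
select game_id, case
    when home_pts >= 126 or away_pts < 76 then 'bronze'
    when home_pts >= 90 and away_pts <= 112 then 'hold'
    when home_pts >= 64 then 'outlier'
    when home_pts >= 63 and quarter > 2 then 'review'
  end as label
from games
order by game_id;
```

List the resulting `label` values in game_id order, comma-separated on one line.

hold, bronze, outlier, outlier, NULL, outlier, outlier, outlier, hold, outlier, bronze, bronze, bronze, hold

game_id=90: home_pts >= 90 and away_pts <= 112 → hold
game_id=91: home_pts >= 126 or away_pts < 76 → bronze
game_id=92: home_pts >= 64 → outlier
game_id=93: home_pts >= 64 → outlier
game_id=94: (no match → NULL) → NULL
game_id=95: home_pts >= 64 → outlier
game_id=96: home_pts >= 64 → outlier
game_id=97: home_pts >= 64 → outlier
game_id=98: home_pts >= 90 and away_pts <= 112 → hold
game_id=99: home_pts >= 64 → outlier
game_id=100: home_pts >= 126 or away_pts < 76 → bronze
game_id=101: home_pts >= 126 or away_pts < 76 → bronze
game_id=102: home_pts >= 126 or away_pts < 76 → bronze
game_id=103: home_pts >= 90 and away_pts <= 112 → hold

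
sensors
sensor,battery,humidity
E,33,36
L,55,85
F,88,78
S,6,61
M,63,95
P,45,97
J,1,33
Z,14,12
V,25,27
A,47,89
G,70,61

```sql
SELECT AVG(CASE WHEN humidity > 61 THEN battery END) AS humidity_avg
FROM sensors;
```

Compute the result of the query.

59.6

sensor=E: ✗
sensor=L: ✓ → 55
sensor=F: ✓ → 88
sensor=S: ✗
sensor=M: ✓ → 63
sensor=P: ✓ → 45
sensor=J: ✗
sensor=Z: ✗
sensor=V: ✗
sensor=A: ✓ → 47
sensor=G: ✗
humidity_avg = (55 + 88 + 63 + 45 + 47) / 5 = 59.6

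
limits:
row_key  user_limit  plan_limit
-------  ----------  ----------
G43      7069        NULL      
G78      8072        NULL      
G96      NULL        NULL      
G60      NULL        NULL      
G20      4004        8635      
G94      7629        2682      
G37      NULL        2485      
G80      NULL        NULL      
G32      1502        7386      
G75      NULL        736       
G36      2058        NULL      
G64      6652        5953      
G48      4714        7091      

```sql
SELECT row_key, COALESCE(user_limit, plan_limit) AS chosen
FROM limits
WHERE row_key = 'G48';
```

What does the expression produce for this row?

4714

row_key = G48: user_limit=4714, plan_limit=7091.
user_limit=4714 → 4714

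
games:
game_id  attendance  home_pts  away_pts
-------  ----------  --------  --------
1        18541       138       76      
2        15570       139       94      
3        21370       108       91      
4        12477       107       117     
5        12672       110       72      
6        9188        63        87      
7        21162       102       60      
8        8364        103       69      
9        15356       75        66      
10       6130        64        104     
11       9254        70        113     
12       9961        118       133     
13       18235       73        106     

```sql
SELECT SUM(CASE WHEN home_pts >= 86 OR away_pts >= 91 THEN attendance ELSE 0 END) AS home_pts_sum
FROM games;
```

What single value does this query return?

153736

game_id=1: ✓ → 18541
game_id=2: ✓ → 15570
game_id=3: ✓ → 21370
game_id=4: ✓ → 12477
game_id=5: ✓ → 12672
game_id=6: ✗
game_id=7: ✓ → 21162
game_id=8: ✓ → 8364
game_id=9: ✗
game_id=10: ✓ → 6130
game_id=11: ✓ → 9254
game_id=12: ✓ → 9961
game_id=13: ✓ → 18235
home_pts_sum = 18541 + 15570 + 21370 + 12477 + 12672 + 21162 + 8364 + 6130 + 9254 + 9961 + 18235 = 153736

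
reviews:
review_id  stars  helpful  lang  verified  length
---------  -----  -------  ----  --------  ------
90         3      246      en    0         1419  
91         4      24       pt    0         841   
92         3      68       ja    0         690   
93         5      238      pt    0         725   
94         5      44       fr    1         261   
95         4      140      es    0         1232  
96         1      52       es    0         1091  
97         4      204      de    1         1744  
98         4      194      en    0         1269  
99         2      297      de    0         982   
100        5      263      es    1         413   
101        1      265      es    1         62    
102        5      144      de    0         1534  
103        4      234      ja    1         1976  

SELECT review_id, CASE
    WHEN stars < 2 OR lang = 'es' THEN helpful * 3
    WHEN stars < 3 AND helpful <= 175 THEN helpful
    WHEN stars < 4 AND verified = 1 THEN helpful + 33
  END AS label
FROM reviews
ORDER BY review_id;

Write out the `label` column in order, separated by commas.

review_id=90: (no match → NULL) → NULL
review_id=91: (no match → NULL) → NULL
review_id=92: (no match → NULL) → NULL
review_id=93: (no match → NULL) → NULL
review_id=94: (no match → NULL) → NULL
review_id=95: stars < 2 OR lang = 'es' → 420
review_id=96: stars < 2 OR lang = 'es' → 156
review_id=97: (no match → NULL) → NULL
review_id=98: (no match → NULL) → NULL
review_id=99: (no match → NULL) → NULL
review_id=100: stars < 2 OR lang = 'es' → 789
review_id=101: stars < 2 OR lang = 'es' → 795
review_id=102: (no match → NULL) → NULL
review_id=103: (no match → NULL) → NULL

NULL, NULL, NULL, NULL, NULL, 420, 156, NULL, NULL, NULL, 789, 795, NULL, NULL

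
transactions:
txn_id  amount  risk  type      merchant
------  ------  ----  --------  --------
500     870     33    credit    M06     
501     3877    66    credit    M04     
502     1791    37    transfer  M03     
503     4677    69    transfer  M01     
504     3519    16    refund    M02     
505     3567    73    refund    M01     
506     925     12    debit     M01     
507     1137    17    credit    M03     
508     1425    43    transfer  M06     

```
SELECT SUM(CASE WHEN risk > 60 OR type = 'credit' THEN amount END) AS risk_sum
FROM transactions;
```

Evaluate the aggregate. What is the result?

14128

txn_id=500: ✓ → 870
txn_id=501: ✓ → 3877
txn_id=502: ✗
txn_id=503: ✓ → 4677
txn_id=504: ✗
txn_id=505: ✓ → 3567
txn_id=506: ✗
txn_id=507: ✓ → 1137
txn_id=508: ✗
risk_sum = 870 + 3877 + 4677 + 3567 + 1137 = 14128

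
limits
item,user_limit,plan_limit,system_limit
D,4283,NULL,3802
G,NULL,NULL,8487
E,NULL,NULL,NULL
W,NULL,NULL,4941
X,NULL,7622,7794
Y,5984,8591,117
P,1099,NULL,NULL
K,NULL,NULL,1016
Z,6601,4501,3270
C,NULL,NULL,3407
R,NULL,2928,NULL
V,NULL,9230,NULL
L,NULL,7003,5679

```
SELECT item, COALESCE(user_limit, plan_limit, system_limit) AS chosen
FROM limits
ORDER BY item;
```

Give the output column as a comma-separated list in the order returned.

3407, 4283, NULL, 8487, 1016, 7003, 1099, 2928, 9230, 4941, 7622, 5984, 6601

item=C: user_limit=NULL, plan_limit=NULL, system_limit=3407 → 3407
item=D: user_limit=4283 → 4283
item=E: user_limit=NULL, plan_limit=NULL, system_limit=NULL (all NULL) → NULL
item=G: user_limit=NULL, plan_limit=NULL, system_limit=8487 → 8487
item=K: user_limit=NULL, plan_limit=NULL, system_limit=1016 → 1016
item=L: user_limit=NULL, plan_limit=7003 → 7003
item=P: user_limit=1099 → 1099
item=R: user_limit=NULL, plan_limit=2928 → 2928
item=V: user_limit=NULL, plan_limit=9230 → 9230
item=W: user_limit=NULL, plan_limit=NULL, system_limit=4941 → 4941
item=X: user_limit=NULL, plan_limit=7622 → 7622
item=Y: user_limit=5984 → 5984
item=Z: user_limit=6601 → 6601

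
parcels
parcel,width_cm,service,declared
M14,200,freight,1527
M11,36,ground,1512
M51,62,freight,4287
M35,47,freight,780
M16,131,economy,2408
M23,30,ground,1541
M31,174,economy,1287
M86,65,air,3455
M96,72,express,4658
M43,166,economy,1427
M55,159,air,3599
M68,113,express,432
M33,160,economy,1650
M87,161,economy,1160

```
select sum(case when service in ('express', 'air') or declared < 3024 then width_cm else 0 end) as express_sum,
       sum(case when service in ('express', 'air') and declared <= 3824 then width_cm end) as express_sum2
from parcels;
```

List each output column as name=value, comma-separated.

[express_sum: service in ('express', 'air') or declared < 3024]
parcel=M14: ✓ → 200
parcel=M11: ✓ → 36
parcel=M51: ✗
parcel=M35: ✓ → 47
parcel=M16: ✓ → 131
parcel=M23: ✓ → 30
parcel=M31: ✓ → 174
parcel=M86: ✓ → 65
parcel=M96: ✓ → 72
parcel=M43: ✓ → 166
parcel=M55: ✓ → 159
parcel=M68: ✓ → 113
parcel=M33: ✓ → 160
parcel=M87: ✓ → 161
express_sum = 200 + 36 + 47 + 131 + 30 + 174 + 65 + 72 + 166 + 159 + 113 + 160 + 161 = 1514
—
[express_sum2: service in ('express', 'air') and declared <= 3824]
parcel=M14: ✗
parcel=M11: ✗
parcel=M51: ✗
parcel=M35: ✗
parcel=M16: ✗
parcel=M23: ✗
parcel=M31: ✗
parcel=M86: ✓ → 65
parcel=M96: ✗
parcel=M43: ✗
parcel=M55: ✓ → 159
parcel=M68: ✓ → 113
parcel=M33: ✗
parcel=M87: ✗
express_sum2 = 65 + 159 + 113 = 337

express_sum=1514, express_sum2=337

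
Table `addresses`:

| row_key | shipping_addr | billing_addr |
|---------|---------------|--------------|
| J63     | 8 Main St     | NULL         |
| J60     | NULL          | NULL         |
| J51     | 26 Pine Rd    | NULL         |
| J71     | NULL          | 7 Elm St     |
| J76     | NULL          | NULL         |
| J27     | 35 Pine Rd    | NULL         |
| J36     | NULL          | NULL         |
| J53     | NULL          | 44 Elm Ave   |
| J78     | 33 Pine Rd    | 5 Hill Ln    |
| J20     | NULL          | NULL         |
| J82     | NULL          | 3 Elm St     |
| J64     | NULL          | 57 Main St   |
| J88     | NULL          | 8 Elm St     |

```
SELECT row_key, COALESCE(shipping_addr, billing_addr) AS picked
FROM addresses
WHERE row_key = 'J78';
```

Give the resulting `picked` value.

33 Pine Rd

row_key = J78: shipping_addr=33 Pine Rd, billing_addr=5 Hill Ln.
shipping_addr=33 Pine Rd → 33 Pine Rd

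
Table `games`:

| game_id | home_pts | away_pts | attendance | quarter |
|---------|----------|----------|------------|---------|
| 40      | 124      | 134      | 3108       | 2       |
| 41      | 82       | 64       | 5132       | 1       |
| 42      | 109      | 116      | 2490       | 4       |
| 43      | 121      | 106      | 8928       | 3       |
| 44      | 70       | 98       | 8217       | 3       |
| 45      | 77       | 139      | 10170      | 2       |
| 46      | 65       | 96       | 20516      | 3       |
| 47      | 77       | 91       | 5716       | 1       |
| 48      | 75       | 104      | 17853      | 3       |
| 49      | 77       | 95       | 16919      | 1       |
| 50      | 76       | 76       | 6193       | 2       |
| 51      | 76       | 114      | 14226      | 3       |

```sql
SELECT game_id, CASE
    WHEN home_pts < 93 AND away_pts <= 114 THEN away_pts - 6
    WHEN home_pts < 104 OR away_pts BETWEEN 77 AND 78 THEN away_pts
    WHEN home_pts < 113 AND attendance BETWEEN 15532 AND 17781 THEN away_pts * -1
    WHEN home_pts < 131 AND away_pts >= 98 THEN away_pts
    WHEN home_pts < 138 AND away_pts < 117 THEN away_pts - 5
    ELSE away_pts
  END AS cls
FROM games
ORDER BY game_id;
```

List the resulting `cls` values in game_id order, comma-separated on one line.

game_id=40: home_pts < 131 AND away_pts >= 98 → 134
game_id=41: home_pts < 93 AND away_pts <= 114 → 58
game_id=42: home_pts < 131 AND away_pts >= 98 → 116
game_id=43: home_pts < 131 AND away_pts >= 98 → 106
game_id=44: home_pts < 93 AND away_pts <= 114 → 92
game_id=45: home_pts < 104 OR away_pts BETWEEN 77 AND 78 → 139
game_id=46: home_pts < 93 AND away_pts <= 114 → 90
game_id=47: home_pts < 93 AND away_pts <= 114 → 85
game_id=48: home_pts < 93 AND away_pts <= 114 → 98
game_id=49: home_pts < 93 AND away_pts <= 114 → 89
game_id=50: home_pts < 93 AND away_pts <= 114 → 70
game_id=51: home_pts < 93 AND away_pts <= 114 → 108

134, 58, 116, 106, 92, 139, 90, 85, 98, 89, 70, 108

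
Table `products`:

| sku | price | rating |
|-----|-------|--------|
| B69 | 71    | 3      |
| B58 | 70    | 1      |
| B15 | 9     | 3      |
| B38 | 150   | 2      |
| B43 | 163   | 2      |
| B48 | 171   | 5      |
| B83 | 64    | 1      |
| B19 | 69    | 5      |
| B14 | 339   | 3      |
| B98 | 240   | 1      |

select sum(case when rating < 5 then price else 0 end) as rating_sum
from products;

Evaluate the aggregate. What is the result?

sku=B69: ✓ → 71
sku=B58: ✓ → 70
sku=B15: ✓ → 9
sku=B38: ✓ → 150
sku=B43: ✓ → 163
sku=B48: ✗
sku=B83: ✓ → 64
sku=B19: ✗
sku=B14: ✓ → 339
sku=B98: ✓ → 240
rating_sum = 71 + 70 + 9 + 150 + 163 + 64 + 339 + 240 = 1106

1106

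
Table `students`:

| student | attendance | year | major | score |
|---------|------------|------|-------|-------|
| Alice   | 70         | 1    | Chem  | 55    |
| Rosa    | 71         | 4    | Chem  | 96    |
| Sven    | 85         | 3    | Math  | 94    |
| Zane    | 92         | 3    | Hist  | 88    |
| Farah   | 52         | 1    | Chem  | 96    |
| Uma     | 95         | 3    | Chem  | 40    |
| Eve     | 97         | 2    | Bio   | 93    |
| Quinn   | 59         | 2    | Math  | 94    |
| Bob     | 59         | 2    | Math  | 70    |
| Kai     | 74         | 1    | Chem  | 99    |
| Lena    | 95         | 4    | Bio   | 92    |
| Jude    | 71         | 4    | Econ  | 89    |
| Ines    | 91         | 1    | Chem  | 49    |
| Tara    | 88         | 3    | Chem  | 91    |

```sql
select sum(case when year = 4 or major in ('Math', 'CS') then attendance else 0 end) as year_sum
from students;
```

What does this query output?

440

student=Alice: ✗
student=Rosa: ✓ → 71
student=Sven: ✓ → 85
student=Zane: ✗
student=Farah: ✗
student=Uma: ✗
student=Eve: ✗
student=Quinn: ✓ → 59
student=Bob: ✓ → 59
student=Kai: ✗
student=Lena: ✓ → 95
student=Jude: ✓ → 71
student=Ines: ✗
student=Tara: ✗
year_sum = 71 + 85 + 59 + 59 + 95 + 71 = 440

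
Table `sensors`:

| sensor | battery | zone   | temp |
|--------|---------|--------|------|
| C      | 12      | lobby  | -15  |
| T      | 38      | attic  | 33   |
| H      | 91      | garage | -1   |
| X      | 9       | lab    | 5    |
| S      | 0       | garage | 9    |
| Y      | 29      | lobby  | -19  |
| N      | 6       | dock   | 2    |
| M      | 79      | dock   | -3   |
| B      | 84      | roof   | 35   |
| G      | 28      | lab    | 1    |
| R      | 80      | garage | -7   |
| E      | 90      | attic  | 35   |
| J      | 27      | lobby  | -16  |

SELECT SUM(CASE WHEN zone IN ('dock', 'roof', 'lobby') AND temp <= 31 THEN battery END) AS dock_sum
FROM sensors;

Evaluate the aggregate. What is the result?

153

sensor=C: ✓ → 12
sensor=T: ✗
sensor=H: ✗
sensor=X: ✗
sensor=S: ✗
sensor=Y: ✓ → 29
sensor=N: ✓ → 6
sensor=M: ✓ → 79
sensor=B: ✗
sensor=G: ✗
sensor=R: ✗
sensor=E: ✗
sensor=J: ✓ → 27
dock_sum = 12 + 29 + 6 + 79 + 27 = 153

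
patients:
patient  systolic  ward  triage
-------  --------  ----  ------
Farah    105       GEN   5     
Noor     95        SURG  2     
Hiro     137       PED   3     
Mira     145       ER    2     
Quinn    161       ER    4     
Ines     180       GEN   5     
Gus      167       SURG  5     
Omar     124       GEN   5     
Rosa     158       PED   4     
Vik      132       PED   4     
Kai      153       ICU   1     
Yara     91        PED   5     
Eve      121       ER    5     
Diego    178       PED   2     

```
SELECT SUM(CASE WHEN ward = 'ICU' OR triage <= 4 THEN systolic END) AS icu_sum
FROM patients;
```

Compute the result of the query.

1159

patient=Farah: ✗
patient=Noor: ✓ → 95
patient=Hiro: ✓ → 137
patient=Mira: ✓ → 145
patient=Quinn: ✓ → 161
patient=Ines: ✗
patient=Gus: ✗
patient=Omar: ✗
patient=Rosa: ✓ → 158
patient=Vik: ✓ → 132
patient=Kai: ✓ → 153
patient=Yara: ✗
patient=Eve: ✗
patient=Diego: ✓ → 178
icu_sum = 95 + 137 + 145 + 161 + 158 + 132 + 153 + 178 = 1159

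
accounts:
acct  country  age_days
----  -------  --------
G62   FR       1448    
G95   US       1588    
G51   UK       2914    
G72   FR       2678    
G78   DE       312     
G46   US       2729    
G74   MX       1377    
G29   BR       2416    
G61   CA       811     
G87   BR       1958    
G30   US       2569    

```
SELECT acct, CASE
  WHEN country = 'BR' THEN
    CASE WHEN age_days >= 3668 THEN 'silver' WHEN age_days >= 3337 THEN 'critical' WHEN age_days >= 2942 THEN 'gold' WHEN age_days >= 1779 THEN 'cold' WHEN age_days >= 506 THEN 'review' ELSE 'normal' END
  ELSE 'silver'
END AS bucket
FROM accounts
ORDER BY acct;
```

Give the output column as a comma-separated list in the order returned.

cold, silver, silver, silver, silver, silver, silver, silver, silver, cold, silver

acct=G29: country='BR' → inner[age_days >= 1779] → cold
acct=G30: country='US' → outer ELSE → silver
acct=G46: country='US' → outer ELSE → silver
acct=G51: country='UK' → outer ELSE → silver
acct=G61: country='CA' → outer ELSE → silver
acct=G62: country='FR' → outer ELSE → silver
acct=G72: country='FR' → outer ELSE → silver
acct=G74: country='MX' → outer ELSE → silver
acct=G78: country='DE' → outer ELSE → silver
acct=G87: country='BR' → inner[age_days >= 1779] → cold
acct=G95: country='US' → outer ELSE → silver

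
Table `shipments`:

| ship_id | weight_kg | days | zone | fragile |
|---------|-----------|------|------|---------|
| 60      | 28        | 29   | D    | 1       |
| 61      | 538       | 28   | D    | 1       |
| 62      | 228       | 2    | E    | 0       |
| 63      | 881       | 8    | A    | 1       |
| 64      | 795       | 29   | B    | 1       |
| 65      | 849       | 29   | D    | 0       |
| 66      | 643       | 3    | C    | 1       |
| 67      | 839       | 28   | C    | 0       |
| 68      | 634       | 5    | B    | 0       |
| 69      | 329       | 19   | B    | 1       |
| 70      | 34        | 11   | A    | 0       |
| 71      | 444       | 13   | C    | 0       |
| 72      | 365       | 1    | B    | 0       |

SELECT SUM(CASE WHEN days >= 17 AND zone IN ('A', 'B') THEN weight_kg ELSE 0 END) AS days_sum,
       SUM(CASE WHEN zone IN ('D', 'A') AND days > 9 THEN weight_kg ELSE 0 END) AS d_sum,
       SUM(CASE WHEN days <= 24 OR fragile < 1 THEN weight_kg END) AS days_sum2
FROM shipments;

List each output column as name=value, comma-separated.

days_sum=1124, d_sum=1449, days_sum2=5246

[days_sum: days >= 17 AND zone IN ('A', 'B')]
ship_id=60: ✗
ship_id=61: ✗
ship_id=62: ✗
ship_id=63: ✗
ship_id=64: ✓ → 795
ship_id=65: ✗
ship_id=66: ✗
ship_id=67: ✗
ship_id=68: ✗
ship_id=69: ✓ → 329
ship_id=70: ✗
ship_id=71: ✗
ship_id=72: ✗
days_sum = 795 + 329 = 1124
—
[d_sum: zone IN ('D', 'A') AND days > 9]
ship_id=60: ✓ → 28
ship_id=61: ✓ → 538
ship_id=62: ✗
ship_id=63: ✗
ship_id=64: ✗
ship_id=65: ✓ → 849
ship_id=66: ✗
ship_id=67: ✗
ship_id=68: ✗
ship_id=69: ✗
ship_id=70: ✓ → 34
ship_id=71: ✗
ship_id=72: ✗
d_sum = 28 + 538 + 849 + 34 = 1449
—
[days_sum2: days <= 24 OR fragile < 1]
ship_id=60: ✗
ship_id=61: ✗
ship_id=62: ✓ → 228
ship_id=63: ✓ → 881
ship_id=64: ✗
ship_id=65: ✓ → 849
ship_id=66: ✓ → 643
ship_id=67: ✓ → 839
ship_id=68: ✓ → 634
ship_id=69: ✓ → 329
ship_id=70: ✓ → 34
ship_id=71: ✓ → 444
ship_id=72: ✓ → 365
days_sum2 = 228 + 881 + 849 + 643 + 839 + 634 + 329 + 34 + 444 + 365 = 5246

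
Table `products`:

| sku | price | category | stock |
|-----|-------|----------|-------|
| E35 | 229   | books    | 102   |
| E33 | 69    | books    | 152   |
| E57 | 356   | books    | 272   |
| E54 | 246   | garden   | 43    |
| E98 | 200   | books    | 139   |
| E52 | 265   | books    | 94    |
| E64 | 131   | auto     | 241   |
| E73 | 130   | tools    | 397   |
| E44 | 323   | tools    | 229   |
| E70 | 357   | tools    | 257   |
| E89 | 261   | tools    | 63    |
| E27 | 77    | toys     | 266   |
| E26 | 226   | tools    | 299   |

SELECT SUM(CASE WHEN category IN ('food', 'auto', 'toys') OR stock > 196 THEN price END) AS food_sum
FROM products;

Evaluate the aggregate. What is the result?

sku=E35: ✗
sku=E33: ✗
sku=E57: ✓ → 356
sku=E54: ✗
sku=E98: ✗
sku=E52: ✗
sku=E64: ✓ → 131
sku=E73: ✓ → 130
sku=E44: ✓ → 323
sku=E70: ✓ → 357
sku=E89: ✗
sku=E27: ✓ → 77
sku=E26: ✓ → 226
food_sum = 356 + 131 + 130 + 323 + 357 + 77 + 226 = 1600

1600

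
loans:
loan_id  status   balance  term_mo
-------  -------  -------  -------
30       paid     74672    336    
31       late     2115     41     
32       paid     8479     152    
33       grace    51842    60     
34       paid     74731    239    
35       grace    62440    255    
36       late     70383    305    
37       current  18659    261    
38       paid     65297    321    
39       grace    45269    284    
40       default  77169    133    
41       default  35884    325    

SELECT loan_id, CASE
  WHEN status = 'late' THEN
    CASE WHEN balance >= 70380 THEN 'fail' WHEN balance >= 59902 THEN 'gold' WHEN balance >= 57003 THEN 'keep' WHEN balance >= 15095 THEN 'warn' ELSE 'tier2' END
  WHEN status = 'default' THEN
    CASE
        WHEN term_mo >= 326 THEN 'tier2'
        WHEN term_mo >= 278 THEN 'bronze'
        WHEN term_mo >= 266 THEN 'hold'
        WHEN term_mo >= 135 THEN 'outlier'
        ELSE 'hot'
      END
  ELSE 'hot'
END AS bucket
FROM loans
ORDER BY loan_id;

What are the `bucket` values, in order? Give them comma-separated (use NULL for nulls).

loan_id=30: status='paid' → outer ELSE → hot
loan_id=31: status='late' → inner[ELSE] → tier2
loan_id=32: status='paid' → outer ELSE → hot
loan_id=33: status='grace' → outer ELSE → hot
loan_id=34: status='paid' → outer ELSE → hot
loan_id=35: status='grace' → outer ELSE → hot
loan_id=36: status='late' → inner[balance >= 70380] → fail
loan_id=37: status='current' → outer ELSE → hot
loan_id=38: status='paid' → outer ELSE → hot
loan_id=39: status='grace' → outer ELSE → hot
loan_id=40: status='default' → inner[ELSE] → hot
loan_id=41: status='default' → inner[term_mo >= 278] → bronze

hot, tier2, hot, hot, hot, hot, fail, hot, hot, hot, hot, bronze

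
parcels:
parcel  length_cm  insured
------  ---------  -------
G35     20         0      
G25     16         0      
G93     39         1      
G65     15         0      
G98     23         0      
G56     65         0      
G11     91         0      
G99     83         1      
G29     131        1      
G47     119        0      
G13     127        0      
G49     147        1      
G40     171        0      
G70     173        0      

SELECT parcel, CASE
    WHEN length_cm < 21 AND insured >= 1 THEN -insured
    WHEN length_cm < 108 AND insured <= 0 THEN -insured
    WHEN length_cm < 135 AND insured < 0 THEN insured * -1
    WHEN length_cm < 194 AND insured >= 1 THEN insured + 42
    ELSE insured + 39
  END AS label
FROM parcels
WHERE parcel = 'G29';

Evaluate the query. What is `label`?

43

parcel = G29: length_cm=131, insured=1.
length_cm < 21 AND insured >= 1 → false
length_cm < 108 AND insured <= 0 → false
length_cm < 135 AND insured < 0 → false
length_cm < 194 AND insured >= 1 → true → 43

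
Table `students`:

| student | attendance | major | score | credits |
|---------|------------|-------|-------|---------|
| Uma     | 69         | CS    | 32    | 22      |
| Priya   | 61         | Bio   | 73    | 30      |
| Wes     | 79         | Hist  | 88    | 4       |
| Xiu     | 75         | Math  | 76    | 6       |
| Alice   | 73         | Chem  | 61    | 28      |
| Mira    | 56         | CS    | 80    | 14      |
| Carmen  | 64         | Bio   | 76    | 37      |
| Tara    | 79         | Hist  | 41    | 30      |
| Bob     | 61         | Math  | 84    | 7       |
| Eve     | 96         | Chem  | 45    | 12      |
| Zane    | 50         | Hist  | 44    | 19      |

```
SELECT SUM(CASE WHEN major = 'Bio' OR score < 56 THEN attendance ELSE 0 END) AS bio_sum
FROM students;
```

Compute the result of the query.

student=Uma: ✓ → 69
student=Priya: ✓ → 61
student=Wes: ✗
student=Xiu: ✗
student=Alice: ✗
student=Mira: ✗
student=Carmen: ✓ → 64
student=Tara: ✓ → 79
student=Bob: ✗
student=Eve: ✓ → 96
student=Zane: ✓ → 50
bio_sum = 69 + 61 + 64 + 79 + 96 + 50 = 419

419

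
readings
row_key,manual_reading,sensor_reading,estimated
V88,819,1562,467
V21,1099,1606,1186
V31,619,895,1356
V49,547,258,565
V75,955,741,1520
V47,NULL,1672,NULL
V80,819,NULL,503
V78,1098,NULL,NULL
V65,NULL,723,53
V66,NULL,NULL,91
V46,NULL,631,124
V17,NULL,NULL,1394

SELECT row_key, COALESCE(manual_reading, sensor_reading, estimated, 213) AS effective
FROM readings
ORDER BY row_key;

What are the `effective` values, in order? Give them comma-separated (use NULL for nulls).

1394, 1099, 619, 631, 1672, 547, 723, 91, 955, 1098, 819, 819

row_key=V17: manual_reading=NULL, sensor_reading=NULL, estimated=1394 → 1394
row_key=V21: manual_reading=1099 → 1099
row_key=V31: manual_reading=619 → 619
row_key=V46: manual_reading=NULL, sensor_reading=631 → 631
row_key=V47: manual_reading=NULL, sensor_reading=1672 → 1672
row_key=V49: manual_reading=547 → 547
row_key=V65: manual_reading=NULL, sensor_reading=723 → 723
row_key=V66: manual_reading=NULL, sensor_reading=NULL, estimated=91 → 91
row_key=V75: manual_reading=955 → 955
row_key=V78: manual_reading=1098 → 1098
row_key=V80: manual_reading=819 → 819
row_key=V88: manual_reading=819 → 819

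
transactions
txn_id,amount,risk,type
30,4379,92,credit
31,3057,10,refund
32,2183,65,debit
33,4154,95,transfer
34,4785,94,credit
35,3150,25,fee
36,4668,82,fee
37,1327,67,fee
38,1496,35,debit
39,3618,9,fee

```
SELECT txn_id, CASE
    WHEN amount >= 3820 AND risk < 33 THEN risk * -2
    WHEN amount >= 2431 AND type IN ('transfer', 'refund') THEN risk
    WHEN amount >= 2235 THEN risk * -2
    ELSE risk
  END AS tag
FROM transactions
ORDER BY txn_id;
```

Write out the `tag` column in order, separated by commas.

-184, 10, 65, 95, -188, -50, -164, 67, 35, -18

txn_id=30: amount >= 2235 → -184
txn_id=31: amount >= 2431 AND type IN ('transfer', 'refund') → 10
txn_id=32: ELSE → 65
txn_id=33: amount >= 2431 AND type IN ('transfer', 'refund') → 95
txn_id=34: amount >= 2235 → -188
txn_id=35: amount >= 2235 → -50
txn_id=36: amount >= 2235 → -164
txn_id=37: ELSE → 67
txn_id=38: ELSE → 35
txn_id=39: amount >= 2235 → -18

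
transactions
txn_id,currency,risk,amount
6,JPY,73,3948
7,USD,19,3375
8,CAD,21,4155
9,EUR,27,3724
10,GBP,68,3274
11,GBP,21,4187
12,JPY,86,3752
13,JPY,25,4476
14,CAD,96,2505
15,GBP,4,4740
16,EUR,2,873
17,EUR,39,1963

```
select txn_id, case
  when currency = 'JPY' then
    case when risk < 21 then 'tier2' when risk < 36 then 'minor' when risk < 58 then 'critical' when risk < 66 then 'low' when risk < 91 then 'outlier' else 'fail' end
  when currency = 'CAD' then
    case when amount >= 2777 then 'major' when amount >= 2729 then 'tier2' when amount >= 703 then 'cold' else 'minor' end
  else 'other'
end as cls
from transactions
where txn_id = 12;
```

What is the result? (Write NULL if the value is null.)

outlier

txn_id = 12: currency=JPY, risk=86, amount=3752.
currency='JPY' → inner[risk < 91] → outlier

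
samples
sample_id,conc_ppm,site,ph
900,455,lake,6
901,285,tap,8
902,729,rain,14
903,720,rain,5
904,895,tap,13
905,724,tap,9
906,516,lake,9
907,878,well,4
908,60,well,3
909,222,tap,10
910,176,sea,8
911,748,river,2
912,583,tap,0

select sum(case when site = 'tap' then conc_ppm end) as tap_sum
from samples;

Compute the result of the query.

sample_id=900: ✗
sample_id=901: ✓ → 285
sample_id=902: ✗
sample_id=903: ✗
sample_id=904: ✓ → 895
sample_id=905: ✓ → 724
sample_id=906: ✗
sample_id=907: ✗
sample_id=908: ✗
sample_id=909: ✓ → 222
sample_id=910: ✗
sample_id=911: ✗
sample_id=912: ✓ → 583
tap_sum = 285 + 895 + 724 + 222 + 583 = 2709

2709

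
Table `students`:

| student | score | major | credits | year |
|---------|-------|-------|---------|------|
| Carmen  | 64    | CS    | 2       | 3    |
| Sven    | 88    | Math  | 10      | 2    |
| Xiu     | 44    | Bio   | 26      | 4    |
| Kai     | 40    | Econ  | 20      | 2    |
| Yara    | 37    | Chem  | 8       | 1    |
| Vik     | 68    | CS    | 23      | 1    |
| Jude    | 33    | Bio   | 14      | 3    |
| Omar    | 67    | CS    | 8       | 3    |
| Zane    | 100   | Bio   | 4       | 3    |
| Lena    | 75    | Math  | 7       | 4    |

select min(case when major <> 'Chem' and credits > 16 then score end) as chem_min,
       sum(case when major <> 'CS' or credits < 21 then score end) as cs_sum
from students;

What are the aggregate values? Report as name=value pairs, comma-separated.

[chem_min: major <> 'Chem' and credits > 16]
student=Carmen: ✗
student=Sven: ✗
student=Xiu: ✓ → 44
student=Kai: ✓ → 40
student=Yara: ✗
student=Vik: ✓ → 68
student=Jude: ✗
student=Omar: ✗
student=Zane: ✗
student=Lena: ✗
chem_min = MIN(44, 40, 68) = 40
—
[cs_sum: major <> 'CS' or credits < 21]
student=Carmen: ✓ → 64
student=Sven: ✓ → 88
student=Xiu: ✓ → 44
student=Kai: ✓ → 40
student=Yara: ✓ → 37
student=Vik: ✗
student=Jude: ✓ → 33
student=Omar: ✓ → 67
student=Zane: ✓ → 100
student=Lena: ✓ → 75
cs_sum = 64 + 88 + 44 + 40 + 37 + 33 + 67 + 100 + 75 = 548

chem_min=40, cs_sum=548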